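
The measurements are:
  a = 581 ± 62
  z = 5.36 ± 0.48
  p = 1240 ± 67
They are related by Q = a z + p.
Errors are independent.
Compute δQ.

439

Let w = a·z = 3110. δw/w = √((1·δa/a)² + (1·δz/z)²) = √(0.0114 + 0.00802) = 0.139, so δw = 434.
Q = w + p: δQ = √(δw² + δp²) = √(1.88e+05 + 4490) = 439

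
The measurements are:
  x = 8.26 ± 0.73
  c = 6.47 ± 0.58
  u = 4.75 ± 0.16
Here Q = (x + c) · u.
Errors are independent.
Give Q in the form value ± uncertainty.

Let w = x + c = 14.7. δw = √(δx² + δc²) = √(0.533 + 0.336) = 0.932, so δw/w = 0.0633.
Q is then a monomial in w, u:
δQ/Q = √((δw/w)² + (1·δu/u)²) = √(0.00401 + 0.00113) = 0.0717
Q = 70.0, so δQ = 0.0717 × 70.0 = 5.02.

70.0 ± 5.02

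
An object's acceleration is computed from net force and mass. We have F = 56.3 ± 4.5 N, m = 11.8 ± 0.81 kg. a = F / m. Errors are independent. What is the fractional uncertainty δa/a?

0.105

Products/powers → add relative errors in quadrature, weighted by exponent:
  (1·δF/F)² = (1×0.0799)² = 0.00639;  (-1·δm/m)² = (-1×0.0686)² = 0.00471
δa/a = √(0.0111) = 0.105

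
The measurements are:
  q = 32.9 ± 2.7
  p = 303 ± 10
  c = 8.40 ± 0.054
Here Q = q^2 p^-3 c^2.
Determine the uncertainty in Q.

For a monomial Q ∝ q^2, p^-3, c^2, fractional errors add in quadrature:
  (2·δq/q)² = (2×0.0821)² = 0.0269;  (-3·δp/p)² = (-3×0.0330)² = 0.00980;  (2·δc/c)² = (2×0.00643)² = 0.000165
δQ/Q = √(0.0369) = 0.192
Q = 0.00275, so δQ = 0.192 × 0.00275 = 0.000527.

0.000527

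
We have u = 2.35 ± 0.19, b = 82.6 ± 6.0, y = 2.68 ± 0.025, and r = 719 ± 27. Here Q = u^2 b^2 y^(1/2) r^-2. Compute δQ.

0.0274

Products/powers → add relative errors in quadrature, weighted by exponent:
  (2·δu/u)² = (2×0.0809)² = 0.0261;  (2·δb/b)² = (2×0.0726)² = 0.0211;  (½·δy/y)² = (0.5×0.00933)² = 2.18e-05;  (-2·δr/r)² = (-2×0.0376)² = 0.00564
δQ/Q = √(0.0529) = 0.230
Q = 0.119, so δQ = 0.230 × 0.119 = 0.0274.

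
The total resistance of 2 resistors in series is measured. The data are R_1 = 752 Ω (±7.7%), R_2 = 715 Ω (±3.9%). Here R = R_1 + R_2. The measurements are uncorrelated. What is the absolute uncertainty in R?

64.3 Ω

For a sum/difference, combine absolute errors in quadrature:
  (δR_1)² = 3350;  (δR_2)² = 778
δR = √(4130) = 64.3 Ω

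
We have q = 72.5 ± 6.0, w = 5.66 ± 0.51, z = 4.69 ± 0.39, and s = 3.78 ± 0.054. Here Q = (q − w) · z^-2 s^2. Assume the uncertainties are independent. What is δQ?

8.31

Let u = q − w = 66.8. δu = √(δq² + δw²) = √(36.0 + 0.260) = 6.02, so δu/u = 0.0901.
Q is then a monomial in u, z, s:
δQ/Q = √((δu/u)² + (-2·δz/z)² + (2·δs/s)²) = √(0.00812 + 0.0277 + 0.000816) = 0.191
Q = 43.4, so δQ = 0.191 × 43.4 = 8.31.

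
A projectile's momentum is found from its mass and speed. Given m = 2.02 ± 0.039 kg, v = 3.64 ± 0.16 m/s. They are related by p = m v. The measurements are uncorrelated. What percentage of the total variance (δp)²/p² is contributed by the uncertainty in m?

16.2%

(δp/p)² = (1·δm/m)² + (1·δv/v)²
  m term: (1×0.0193)² = 0.000373
  v term: (1×0.0440)² = 0.00193
Total = 0.00230. Share from m = 0.000373/0.00230 = 0.162.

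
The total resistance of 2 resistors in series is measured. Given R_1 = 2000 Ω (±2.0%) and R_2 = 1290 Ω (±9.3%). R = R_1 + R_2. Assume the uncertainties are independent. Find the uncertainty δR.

126 Ω

Each term contributes (cᵢ δxᵢ)² to (δR)²:
  (δR_1)² = 1600;  (δR_2)² = 14400
δR = √(16000) = 126 Ω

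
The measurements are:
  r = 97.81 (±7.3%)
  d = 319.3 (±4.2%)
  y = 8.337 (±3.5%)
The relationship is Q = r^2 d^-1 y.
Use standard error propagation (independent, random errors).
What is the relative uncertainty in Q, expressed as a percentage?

15.6%

For a monomial Q ∝ r^2, d^-1, y, fractional errors add in quadrature:
  (2·δr/r)² = (2×0.0730)² = 0.0213;  (-1·δd/d)² = (-1×0.0420)² = 0.00176;  (1·δy/y)² = (1×0.0350)² = 0.00123
δQ/Q = √(0.0243) = 0.156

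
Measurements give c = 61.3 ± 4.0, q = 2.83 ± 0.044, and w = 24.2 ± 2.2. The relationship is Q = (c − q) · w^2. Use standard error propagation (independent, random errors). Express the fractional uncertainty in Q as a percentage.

Let u = c − q = 58.5. δu = √(δc² + δq²) = √(16.0 + 0.00194) = 4.00, so δu/u = 0.0684.
Q is then a monomial in u, w:
δQ/Q = √((δu/u)² + (2·δw/w)²) = √(0.00468 + 0.0331) = 0.194

19.4%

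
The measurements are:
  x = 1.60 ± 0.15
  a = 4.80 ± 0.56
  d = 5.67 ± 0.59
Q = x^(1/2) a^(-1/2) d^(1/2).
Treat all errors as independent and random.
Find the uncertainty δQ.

0.125

Q is a product of powers, so relative uncertainties combine in quadrature:
  (½·δx/x)² = (0.5×0.0937)² = 0.00220;  (−½·δa/a)² = (-0.5×0.117)² = 0.00340;  (½·δd/d)² = (0.5×0.104)² = 0.00271
δQ/Q = √(0.00831) = 0.0911
Q = 1.37, so δQ = 0.0911 × 1.37 = 0.125.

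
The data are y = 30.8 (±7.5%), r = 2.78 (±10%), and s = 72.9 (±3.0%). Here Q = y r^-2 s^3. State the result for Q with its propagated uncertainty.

Since Q is a product/quotient, work with relative uncertainties:
  (1·δy/y)² = (1×0.0750)² = 0.00562;  (-2·δr/r)² = (-2×0.100)² = 0.0400;  (3·δs/s)² = (3×0.0300)² = 0.00810
δQ/Q = √(0.0537) = 0.232
Q = 1.54e+06, so δQ = 0.232 × 1.54e+06 = 3.58e+05.

(1.54 ± 0.358) × 10^6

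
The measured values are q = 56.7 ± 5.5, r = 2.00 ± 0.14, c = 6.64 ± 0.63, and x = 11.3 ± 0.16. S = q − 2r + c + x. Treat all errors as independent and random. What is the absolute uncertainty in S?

5.55

For a sum/difference, combine absolute errors in quadrature:
  (δq)² = 30.2;  (2·δr)² = 0.0784;  (δc)² = 0.397;  (δx)² = 0.0256
δS = √(30.8) = 5.55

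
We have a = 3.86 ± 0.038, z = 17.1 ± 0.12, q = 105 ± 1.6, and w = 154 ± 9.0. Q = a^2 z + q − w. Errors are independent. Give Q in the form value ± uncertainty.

Let p = a^2·z = 255. δp/p = √((2·δa/a)² + (1·δz/z)²) = √(0.000388 + 4.92e-05) = 0.0209, so δp = 5.33.
Q = p + q − w: δQ = √(δp² + δq² + δw²) = √(28.4 + 2.56 + 81.0) = 10.6
Q = 206.

206 ± 10.6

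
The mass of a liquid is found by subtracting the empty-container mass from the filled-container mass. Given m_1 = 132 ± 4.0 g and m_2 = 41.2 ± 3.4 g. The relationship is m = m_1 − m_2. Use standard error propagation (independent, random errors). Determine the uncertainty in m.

Each term contributes (cᵢ δxᵢ)² to (δm)²:
  (δm_1)² = 16.0;  (δm_2)² = 11.6
δm = √(27.6) = 5.25 g

5.25 g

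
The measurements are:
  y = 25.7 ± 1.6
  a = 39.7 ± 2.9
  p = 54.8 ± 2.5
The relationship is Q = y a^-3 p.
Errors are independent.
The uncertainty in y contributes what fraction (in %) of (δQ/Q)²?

(δQ/Q)² = (1·δy/y)² + (-3·δa/a)² + (1·δp/p)²
  y term: (1×0.0623)² = 0.00388
  a term: (-3×0.0730)² = 0.0480
  p term: (1×0.0456)² = 0.00208
Total = 0.0540. Share from y = 0.00388/0.0540 = 0.0718.

7.18%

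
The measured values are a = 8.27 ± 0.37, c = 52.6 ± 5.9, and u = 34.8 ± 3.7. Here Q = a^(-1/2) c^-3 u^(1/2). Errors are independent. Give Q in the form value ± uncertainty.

Q is a product of powers, so relative uncertainties combine in quadrature:
  (−½·δa/a)² = (-0.5×0.0447)² = 0.000500;  (-3·δc/c)² = (-3×0.112)² = 0.113;  (½·δu/u)² = (0.5×0.106)² = 0.00283
δQ/Q = √(0.117) = 0.341
Q = 1.41e-05, so δQ = 0.341 × 1.41e-05 = 4.81e-06.

(1.41 ± 0.481) × 10^-5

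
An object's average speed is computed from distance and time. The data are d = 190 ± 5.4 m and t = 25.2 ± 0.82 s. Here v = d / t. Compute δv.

0.326 m/s

Relative error in a monomial: (δv/v)² = Σ (nᵢ · δxᵢ/xᵢ)².
  (1·δd/d)² = (1×0.0284)² = 0.000808;  (-1·δt/t)² = (-1×0.0325)² = 0.00106
δv/v = √(0.00187) = 0.0432
v = 7.54 m/s, so δv = 0.0432 × 7.54 = 0.326 m/s.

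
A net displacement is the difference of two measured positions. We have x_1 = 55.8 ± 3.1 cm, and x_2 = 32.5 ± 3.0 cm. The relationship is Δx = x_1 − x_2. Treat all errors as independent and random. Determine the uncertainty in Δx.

4.31 cm

Δx is a linear combination, so absolute uncertainties add in quadrature:
  (δx_1)² = 9.61;  (δx_2)² = 9.00
δΔx = √(18.6) = 4.31 cm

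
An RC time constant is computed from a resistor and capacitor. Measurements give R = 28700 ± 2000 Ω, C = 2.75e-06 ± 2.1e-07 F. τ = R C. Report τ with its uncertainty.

For a monomial τ ∝ R, C, fractional errors add in quadrature:
  (1·δR/R)² = (1×0.0697)² = 0.00486;  (1·δC/C)² = (1×0.0764)² = 0.00583
δτ/τ = √(0.0107) = 0.103
τ = 0.0789 s, so δτ = 0.103 × 0.0789 = 0.00816 s.

0.0789 ± 0.00816 s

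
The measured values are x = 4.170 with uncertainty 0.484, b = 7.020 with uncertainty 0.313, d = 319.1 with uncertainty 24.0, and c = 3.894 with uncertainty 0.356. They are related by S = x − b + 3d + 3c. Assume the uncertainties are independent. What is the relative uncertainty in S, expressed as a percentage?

7.45%

Each term contributes (cᵢ δxᵢ)² to (δS)²:
  (δx)² = 0.234;  (δb)² = 0.0980;  (3·δd)² = 5180;  (3·δc)² = 1.14
δS = √(5190) = 72.0
S = 966.1, so δS/S = 72.0/966.1 = 0.0745.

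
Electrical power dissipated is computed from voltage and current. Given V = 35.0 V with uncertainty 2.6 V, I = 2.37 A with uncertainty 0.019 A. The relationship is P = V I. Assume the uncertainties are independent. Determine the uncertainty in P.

6.20 W

P is a product of powers, so relative uncertainties combine in quadrature:
  (1·δV/V)² = (1×0.0743)² = 0.00552;  (1·δI/I)² = (1×0.00802)² = 6.43e-05
δP/P = √(0.00558) = 0.0747
P = 83.0 W, so δP = 0.0747 × 83.0 = 6.20 W.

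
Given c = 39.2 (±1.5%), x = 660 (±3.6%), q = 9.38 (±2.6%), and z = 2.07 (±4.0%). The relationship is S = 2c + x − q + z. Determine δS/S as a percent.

Absolute uncertainties add in quadrature for a linear combination:
  (2·δc)² = 1.38;  (δx)² = 565;  (δq)² = 0.0595;  (δz)² = 0.00686
δS = √(566) = 23.8
S = 731, so δS/S = 23.8/731 = 0.0325.

3.25%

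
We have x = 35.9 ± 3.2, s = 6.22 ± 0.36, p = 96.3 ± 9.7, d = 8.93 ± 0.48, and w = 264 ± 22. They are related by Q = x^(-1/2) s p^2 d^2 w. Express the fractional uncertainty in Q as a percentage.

25.4%

Products/powers → add relative errors in quadrature, weighted by exponent:
  (−½·δx/x)² = (-0.5×0.0891)² = 0.00199;  (1·δs/s)² = (1×0.0579)² = 0.00335;  (2·δp/p)² = (2×0.101)² = 0.0406;  (2·δd/d)² = (2×0.0538)² = 0.0116;  (1·δw/w)² = (1×0.0833)² = 0.00694
δQ/Q = √(0.0644) = 0.254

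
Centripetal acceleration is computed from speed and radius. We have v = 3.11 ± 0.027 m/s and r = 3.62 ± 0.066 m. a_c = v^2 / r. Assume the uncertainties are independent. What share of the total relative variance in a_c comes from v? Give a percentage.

47.6%

(δa_c/a_c)² = (2·δv/v)² + (-1·δr/r)²
  v term: (2×0.00868)² = 0.000301
  r term: (-1×0.0182)² = 0.000332
Total = 0.000634. Share from v = 0.000301/0.000634 = 0.476.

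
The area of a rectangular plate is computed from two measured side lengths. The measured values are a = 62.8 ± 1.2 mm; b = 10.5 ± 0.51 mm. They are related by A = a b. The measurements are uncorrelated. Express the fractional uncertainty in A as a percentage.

Each factor contributes (exponent × relative error)² to (δA/A)²:
  (1·δa/a)² = (1×0.0191)² = 0.000365;  (1·δb/b)² = (1×0.0486)² = 0.00236
δA/A = √(0.00272) = 0.0522

5.22%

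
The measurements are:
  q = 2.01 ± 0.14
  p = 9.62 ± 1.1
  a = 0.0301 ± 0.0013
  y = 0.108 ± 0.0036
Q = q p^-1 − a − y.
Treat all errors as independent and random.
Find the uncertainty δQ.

Let w = q·p^-1 = 0.209. δw/w = √((1·δq/q)² + (-1·δp/p)²) = √(0.00485 + 0.0131) = 0.134, so δw = 0.0280.
Q = w − a − y: δQ = √(δw² + δa² + δy²) = √(0.000783 + 1.69e-06 + 1.3e-05) = 0.0282

0.0282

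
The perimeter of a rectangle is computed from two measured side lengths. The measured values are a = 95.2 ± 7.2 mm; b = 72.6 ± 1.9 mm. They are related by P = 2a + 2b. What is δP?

14.9 mm

For a sum/difference, combine absolute errors in quadrature:
  (2·δa)² = 207;  (2·δb)² = 14.4
δP = √(222) = 14.9 mm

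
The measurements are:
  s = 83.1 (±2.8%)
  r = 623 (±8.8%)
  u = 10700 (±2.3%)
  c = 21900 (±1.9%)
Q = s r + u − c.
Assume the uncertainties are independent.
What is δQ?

4810

Let p = s·r = 51800. δp/p = √((1·δs/s)² + (1·δr/r)²) = √(0.000784 + 0.00774) = 0.0923, so δp = 4780.
Q = p + u − c: δQ = √(δp² + δu² + δc²) = √(2.29e+07 + 60600 + 1.73e+05) = 4810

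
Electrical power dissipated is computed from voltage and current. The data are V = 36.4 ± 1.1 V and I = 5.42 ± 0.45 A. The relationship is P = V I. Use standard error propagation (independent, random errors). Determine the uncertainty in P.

17.4 W

Products/powers → add relative errors in quadrature, weighted by exponent:
  (1·δV/V)² = (1×0.0302)² = 0.000913;  (1·δI/I)² = (1×0.0830)² = 0.00689
δP/P = √(0.00781) = 0.0884
P = 197 W, so δP = 0.0884 × 197 = 17.4 W.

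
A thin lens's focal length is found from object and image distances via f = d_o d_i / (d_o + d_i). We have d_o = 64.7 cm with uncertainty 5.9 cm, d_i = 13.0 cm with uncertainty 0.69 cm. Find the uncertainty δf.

∂f/∂d_o = (d_i/(d_o+d_i))² = 0.0280;  ∂f/∂d_i = (d_o/(d_o+d_i))² = 0.693
δf = √((∂f/∂d_o · δd_o)² + (∂f/∂d_i · δd_i)²) = √(0.0273 + 0.229) = 0.506 cm

0.506 cm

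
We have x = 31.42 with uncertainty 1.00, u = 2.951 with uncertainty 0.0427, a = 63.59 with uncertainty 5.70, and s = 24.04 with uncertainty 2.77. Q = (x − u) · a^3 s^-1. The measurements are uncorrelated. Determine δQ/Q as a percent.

Let w = x − u = 28.47. δw = √(δx² + δu²) = √(1.00 + 0.00182) = 1.00, so δw/w = 0.0352.
Q is then a monomial in w, a, s:
δQ/Q = √((δw/w)² + (3·δa/a)² + (-1·δs/s)²) = √(0.00124 + 0.0723 + 0.0133) = 0.295

29.5%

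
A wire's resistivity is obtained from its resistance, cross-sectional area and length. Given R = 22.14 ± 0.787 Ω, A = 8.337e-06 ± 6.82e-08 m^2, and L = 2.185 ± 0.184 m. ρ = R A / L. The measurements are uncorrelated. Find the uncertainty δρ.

ρ is a product of powers, so relative uncertainties combine in quadrature:
  (1·δR/R)² = (1×0.0355)² = 0.00126;  (1·δA/A)² = (1×0.00818)² = 6.69e-05;  (-1·δL/L)² = (-1×0.0842)² = 0.00709
δρ/ρ = √(0.00842) = 0.0918
ρ = 8.448e-05 Ω·m, so δρ = 0.0918 × 8.448e-05 = 7.75e-06 Ω·m.

7.75e-06 Ω·m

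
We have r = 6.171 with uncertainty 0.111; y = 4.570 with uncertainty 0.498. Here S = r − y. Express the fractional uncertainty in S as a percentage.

31.9%

Sums and differences: (δS)² = Σ (cᵢ δxᵢ)².
  (δr)² = 0.0123;  (δy)² = 0.248
δS = √(0.260) = 0.510
S = 1.601, so δS/S = 0.510/1.601 = 0.319.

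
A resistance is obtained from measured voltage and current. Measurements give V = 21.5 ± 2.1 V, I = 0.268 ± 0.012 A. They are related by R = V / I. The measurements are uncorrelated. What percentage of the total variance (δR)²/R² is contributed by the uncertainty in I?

(δR/R)² = (1·δV/V)² + (-1·δI/I)²
  V term: (1×0.0977)² = 0.00954
  I term: (-1×0.0448)² = 0.00200
Total = 0.0115. Share from I = 0.00200/0.0115 = 0.174.

17.4%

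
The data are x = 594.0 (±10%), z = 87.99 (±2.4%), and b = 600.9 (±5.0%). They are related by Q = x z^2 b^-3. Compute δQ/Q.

0.187

Since Q is a product/quotient, work with relative uncertainties:
  (1·δx/x)² = (1×0.100)² = 0.0100;  (2·δz/z)² = (2×0.0240)² = 0.00230;  (-3·δb/b)² = (-3×0.0500)² = 0.0225
δQ/Q = √(0.0348) = 0.187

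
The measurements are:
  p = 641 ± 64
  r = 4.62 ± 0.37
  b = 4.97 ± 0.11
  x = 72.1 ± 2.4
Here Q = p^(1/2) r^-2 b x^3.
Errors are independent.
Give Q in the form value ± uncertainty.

(2.21 ± 0.434) × 10^6

Products/powers → add relative errors in quadrature, weighted by exponent:
  (½·δp/p)² = (0.5×0.0998)² = 0.00249;  (-2·δr/r)² = (-2×0.0801)² = 0.0257;  (1·δb/b)² = (1×0.0221)² = 0.000490;  (3·δx/x)² = (3×0.0333)² = 0.00997
δQ/Q = √(0.0386) = 0.196
Q = 2.21e+06, so δQ = 0.196 × 2.21e+06 = 4.34e+05.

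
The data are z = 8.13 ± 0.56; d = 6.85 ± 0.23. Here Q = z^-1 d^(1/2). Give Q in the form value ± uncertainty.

For a monomial Q ∝ z^-1, d^(1/2), fractional errors add in quadrature:
  (-1·δz/z)² = (-1×0.0689)² = 0.00474;  (½·δd/d)² = (0.5×0.0336)² = 0.000282
δQ/Q = √(0.00503) = 0.0709
Q = 0.322, so δQ = 0.0709 × 0.322 = 0.0228.

0.322 ± 0.0228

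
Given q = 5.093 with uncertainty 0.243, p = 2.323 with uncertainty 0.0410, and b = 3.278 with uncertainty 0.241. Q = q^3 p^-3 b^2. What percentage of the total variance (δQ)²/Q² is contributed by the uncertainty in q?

(δQ/Q)² = (3·δq/q)² + (-3·δp/p)² + (2·δb/b)²
  q term: (3×0.0477)² = 0.0205
  p term: (-3×0.0176)² = 0.00280
  b term: (2×0.0735)² = 0.0216
Total = 0.0449. Share from q = 0.0205/0.0449 = 0.456.

45.6%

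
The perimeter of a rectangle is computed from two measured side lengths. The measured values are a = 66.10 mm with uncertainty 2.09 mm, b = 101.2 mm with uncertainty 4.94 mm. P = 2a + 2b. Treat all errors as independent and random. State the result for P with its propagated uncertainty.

334.6 ± 10.7 mm

For a sum/difference, combine absolute errors in quadrature:
  (2·δa)² = 17.5;  (2·δb)² = 97.6
δP = √(115) = 10.7 mm
P = 334.6 mm.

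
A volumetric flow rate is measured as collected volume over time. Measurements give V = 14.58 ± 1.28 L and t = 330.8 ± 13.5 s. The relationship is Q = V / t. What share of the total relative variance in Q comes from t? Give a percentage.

17.8%

(δQ/Q)² = (1·δV/V)² + (-1·δt/t)²
  V term: (1×0.0878)² = 0.00771
  t term: (-1×0.0408)² = 0.00167
Total = 0.00937. Share from t = 0.00167/0.00937 = 0.178.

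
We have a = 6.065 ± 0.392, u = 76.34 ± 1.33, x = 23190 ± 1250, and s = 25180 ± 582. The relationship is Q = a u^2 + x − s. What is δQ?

2940

Let p = a·u^2 = 35350. δp/p = √((1·δa/a)² + (2·δu/u)²) = √(0.00418 + 0.00121) = 0.0734, so δp = 2600.
Q = p + x − s: δQ = √(δp² + δx² + δs²) = √(6.74e+06 + 1.56e+06 + 3.39e+05) = 2940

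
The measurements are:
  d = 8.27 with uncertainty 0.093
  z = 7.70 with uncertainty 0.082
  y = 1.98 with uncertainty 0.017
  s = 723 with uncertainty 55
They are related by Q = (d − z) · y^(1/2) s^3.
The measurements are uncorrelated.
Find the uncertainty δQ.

9.56e+07

Let u = d − z = 0.570. δu = √(δd² + δz²) = √(0.00865 + 0.00672) = 0.124, so δu/u = 0.218.
Q is then a monomial in u, y, s:
δQ/Q = √((δu/u)² + (½·δy/y)² + (3·δs/s)²) = √(0.0473 + 1.84e-05 + 0.0521) = 0.315
Q = 3.03e+08, so δQ = 0.315 × 3.03e+08 = 9.56e+07.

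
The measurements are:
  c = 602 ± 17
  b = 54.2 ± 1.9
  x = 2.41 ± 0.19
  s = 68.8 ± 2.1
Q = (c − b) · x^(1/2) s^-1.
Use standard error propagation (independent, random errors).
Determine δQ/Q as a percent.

Let u = c − b = 548. δu = √(δc² + δb²) = √(289 + 3.61) = 17.1, so δu/u = 0.0312.
Q is then a monomial in u, x, s:
δQ/Q = √((δu/u)² + (½·δx/x)² + (-1·δs/s)²) = √(0.000975 + 0.00155 + 0.000932) = 0.0588

5.88%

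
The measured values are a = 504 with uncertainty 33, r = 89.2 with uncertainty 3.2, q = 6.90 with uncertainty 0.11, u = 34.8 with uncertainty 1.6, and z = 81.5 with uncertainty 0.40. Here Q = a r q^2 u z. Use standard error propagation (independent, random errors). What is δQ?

5.67e+08

Q is a product of powers, so relative uncertainties combine in quadrature:
  (1·δa/a)² = (1×0.0655)² = 0.00429;  (1·δr/r)² = (1×0.0359)² = 0.00129;  (2·δq/q)² = (2×0.0159)² = 0.00102;  (1·δu/u)² = (1×0.0460)² = 0.00211;  (1·δz/z)² = (1×0.00491)² = 2.41e-05
δQ/Q = √(0.00873) = 0.0934
Q = 6.07e+09, so δQ = 0.0934 × 6.07e+09 = 5.67e+08.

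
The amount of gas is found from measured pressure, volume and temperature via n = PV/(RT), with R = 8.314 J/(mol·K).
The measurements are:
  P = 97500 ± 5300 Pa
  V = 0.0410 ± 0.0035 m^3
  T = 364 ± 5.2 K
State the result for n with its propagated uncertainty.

1.32 ± 0.135 mol

Relative error in a monomial: (δn/n)² = Σ (nᵢ · δxᵢ/xᵢ)².
  (1·δP/P)² = (1×0.0544)² = 0.00295;  (1·δV/V)² = (1×0.0854)² = 0.00729;  (-1·δT/T)² = (-1×0.0143)² = 0.000204
δn/n = √(0.0104) = 0.102
n = 1.32 mol, so δn = 0.102 × 1.32 = 0.135 mol.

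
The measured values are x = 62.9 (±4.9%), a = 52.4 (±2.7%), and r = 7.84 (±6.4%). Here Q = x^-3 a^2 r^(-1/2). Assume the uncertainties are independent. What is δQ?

Products/powers → add relative errors in quadrature, weighted by exponent:
  (-3·δx/x)² = (-3×0.0490)² = 0.0216;  (2·δa/a)² = (2×0.0270)² = 0.00292;  (−½·δr/r)² = (-0.5×0.0640)² = 0.00102
δQ/Q = √(0.0255) = 0.160
Q = 0.00394, so δQ = 0.160 × 0.00394 = 0.000630.

0.000630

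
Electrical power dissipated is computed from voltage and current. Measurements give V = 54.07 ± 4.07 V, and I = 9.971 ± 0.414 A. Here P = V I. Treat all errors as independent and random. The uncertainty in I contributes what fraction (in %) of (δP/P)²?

(δP/P)² = (1·δV/V)² + (1·δI/I)²
  V term: (1×0.0753)² = 0.00567
  I term: (1×0.0415)² = 0.00172
Total = 0.00739. Share from I = 0.00172/0.00739 = 0.233.

23.3%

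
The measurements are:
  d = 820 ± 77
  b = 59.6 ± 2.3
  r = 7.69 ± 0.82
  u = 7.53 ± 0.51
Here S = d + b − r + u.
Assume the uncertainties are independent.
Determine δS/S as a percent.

8.76%

Sums and differences: (δS)² = Σ (cᵢ δxᵢ)².
  (δd)² = 5930;  (δb)² = 5.29;  (δr)² = 0.672;  (δu)² = 0.260
δS = √(5940) = 77.0
S = 879, so δS/S = 77.0/879 = 0.0876.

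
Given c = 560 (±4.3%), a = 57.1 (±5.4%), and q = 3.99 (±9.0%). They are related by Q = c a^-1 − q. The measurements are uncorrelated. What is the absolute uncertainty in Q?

Let p = c·a^-1 = 9.81. δp/p = √((1·δc/c)² + (-1·δa/a)²) = √(0.00185 + 0.00292) = 0.0690, so δp = 0.677.
Q = p − q: δQ = √(δp² + δq²) = √(0.458 + 0.129) = 0.766

0.766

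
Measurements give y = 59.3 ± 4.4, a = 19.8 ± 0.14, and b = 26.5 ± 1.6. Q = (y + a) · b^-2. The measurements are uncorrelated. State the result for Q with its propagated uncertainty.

Let u = y + a = 79.1. δu = √(δy² + δa²) = √(19.4 + 0.0196) = 4.40, so δu/u = 0.0557.
Q is then a monomial in u, b:
δQ/Q = √((δu/u)² + (-2·δb/b)²) = √(0.00310 + 0.0146) = 0.133
Q = 0.113, so δQ = 0.133 × 0.113 = 0.0150.

0.113 ± 0.0150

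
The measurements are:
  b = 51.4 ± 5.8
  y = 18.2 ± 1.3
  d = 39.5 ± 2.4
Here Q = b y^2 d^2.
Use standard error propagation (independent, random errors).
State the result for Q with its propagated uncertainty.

Q is a product of powers, so relative uncertainties combine in quadrature:
  (1·δb/b)² = (1×0.113)² = 0.0127;  (2·δy/y)² = (2×0.0714)² = 0.0204;  (2·δd/d)² = (2×0.0608)² = 0.0148
δQ/Q = √(0.0479) = 0.219
Q = 2.66e+07, so δQ = 0.219 × 2.66e+07 = 5.81e+06.

(2.66 ± 0.581) × 10^7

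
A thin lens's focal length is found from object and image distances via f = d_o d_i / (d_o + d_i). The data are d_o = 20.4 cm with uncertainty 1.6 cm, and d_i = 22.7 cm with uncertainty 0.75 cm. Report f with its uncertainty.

10.7 ± 0.475 cm

∂f/∂d_o = (d_i/(d_o+d_i))² = 0.277;  ∂f/∂d_i = (d_o/(d_o+d_i))² = 0.224
δf = √((∂f/∂d_o · δd_o)² + (∂f/∂d_i · δd_i)²) = √(0.197 + 0.0282) = 0.475 cm
f = 10.7 cm.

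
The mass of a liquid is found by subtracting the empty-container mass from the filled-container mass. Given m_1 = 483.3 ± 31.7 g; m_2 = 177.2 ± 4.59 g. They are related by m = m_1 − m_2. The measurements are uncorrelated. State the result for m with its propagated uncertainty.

m is a linear combination, so absolute uncertainties add in quadrature:
  (δm_1)² = 1000;  (δm_2)² = 21.1
δm = √(1030) = 32.0 g
m = 306.1 g.

306.1 ± 32.0 g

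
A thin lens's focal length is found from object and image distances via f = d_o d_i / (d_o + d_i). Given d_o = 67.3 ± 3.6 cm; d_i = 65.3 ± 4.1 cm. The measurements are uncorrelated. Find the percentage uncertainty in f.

4.13%

∂f/∂d_o = (d_i/(d_o+d_i))² = 0.243;  ∂f/∂d_i = (d_o/(d_o+d_i))² = 0.258
δf = √((∂f/∂d_o · δd_o)² + (∂f/∂d_i · δd_i)²) = √(0.762 + 1.12) = 1.37 cm
f = 33.1 cm, so δf/f = 1.37/33.1 = 0.0413.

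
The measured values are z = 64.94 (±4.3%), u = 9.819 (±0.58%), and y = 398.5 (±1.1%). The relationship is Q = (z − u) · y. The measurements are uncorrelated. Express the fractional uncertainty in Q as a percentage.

Let w = z − u = 55.12. δw = √(δz² + δu²) = √(7.80 + 0.00324) = 2.79, so δw/w = 0.0507.
Q is then a monomial in w, y:
δQ/Q = √((δw/w)² + (1·δy/y)²) = √(0.00257 + 0.000121) = 0.0519

5.19%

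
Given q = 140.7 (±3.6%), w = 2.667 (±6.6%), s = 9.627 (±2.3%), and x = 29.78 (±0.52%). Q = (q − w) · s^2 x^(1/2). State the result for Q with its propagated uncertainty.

Let u = q − w = 138.0. δu = √(δq² + δw²) = √(25.7 + 0.0310) = 5.07, so δu/u = 0.0367.
Q is then a monomial in u, s, x:
δQ/Q = √((δu/u)² + (2·δs/s)² + (½·δx/x)²) = √(0.00135 + 0.00212 + 6.76e-06) = 0.0589
Q = 69810, so δQ = 0.0589 × 69810 = 4110.

69810 ± 4110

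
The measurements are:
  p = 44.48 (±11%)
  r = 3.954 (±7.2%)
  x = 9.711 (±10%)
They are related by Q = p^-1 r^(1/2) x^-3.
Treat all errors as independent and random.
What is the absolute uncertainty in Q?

1.57e-05

Each factor contributes (exponent × relative error)² to (δQ/Q)²:
  (-1·δp/p)² = (-1×0.110)² = 0.0121;  (½·δr/r)² = (0.5×0.0720)² = 0.00130;  (-3·δx/x)² = (-3×0.100)² = 0.0900
δQ/Q = √(0.103) = 0.322
Q = 4.882e-05, so δQ = 0.322 × 4.882e-05 = 1.57e-05.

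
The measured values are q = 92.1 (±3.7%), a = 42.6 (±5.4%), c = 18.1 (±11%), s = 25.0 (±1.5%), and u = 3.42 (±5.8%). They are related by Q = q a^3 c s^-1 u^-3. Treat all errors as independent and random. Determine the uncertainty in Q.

34100

Each factor contributes (exponent × relative error)² to (δQ/Q)²:
  (1·δq/q)² = (1×0.0370)² = 0.00137;  (3·δa/a)² = (3×0.0540)² = 0.0262;  (1·δc/c)² = (1×0.110)² = 0.0121;  (-1·δs/s)² = (-1×0.0150)² = 0.000225;  (-3·δu/u)² = (-3×0.0580)² = 0.0303
δQ/Q = √(0.0702) = 0.265
Q = 1.29e+05, so δQ = 0.265 × 1.29e+05 = 34100.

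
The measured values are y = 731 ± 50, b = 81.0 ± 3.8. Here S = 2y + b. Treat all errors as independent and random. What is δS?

100

S is a linear combination, so absolute uncertainties add in quadrature:
  (2·δy)² = 10000;  (δb)² = 14.4
δS = √(10000) = 100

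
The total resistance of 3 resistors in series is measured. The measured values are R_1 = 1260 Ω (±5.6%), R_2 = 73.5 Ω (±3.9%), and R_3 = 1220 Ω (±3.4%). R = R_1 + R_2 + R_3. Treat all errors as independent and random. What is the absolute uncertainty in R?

Each term contributes (cᵢ δxᵢ)² to (δR)²:
  (δR_1)² = 4980;  (δR_2)² = 8.22;  (δR_3)² = 1720
δR = √(6710) = 81.9 Ω

81.9 Ω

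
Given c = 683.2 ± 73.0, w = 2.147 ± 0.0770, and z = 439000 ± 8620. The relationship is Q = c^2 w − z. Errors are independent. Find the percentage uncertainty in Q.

Let p = c^2·w = 1.002e+06. δp/p = √((2·δc/c)² + (1·δw/w)²) = √(0.0457 + 0.00129) = 0.217, so δp = 2.17e+05.
Q = p − z: δQ = √(δp² + δz²) = √(4.72e+10 + 7.43e+07) = 2.17e+05
Q = 563100, so δQ/Q = 2.17e+05/563100 = 0.386.

38.6%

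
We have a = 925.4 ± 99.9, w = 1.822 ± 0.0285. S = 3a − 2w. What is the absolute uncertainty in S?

S is a linear combination, so absolute uncertainties add in quadrature:
  (3·δa)² = 89800;  (2·δw)² = 0.00325
δS = √(89800) = 300

300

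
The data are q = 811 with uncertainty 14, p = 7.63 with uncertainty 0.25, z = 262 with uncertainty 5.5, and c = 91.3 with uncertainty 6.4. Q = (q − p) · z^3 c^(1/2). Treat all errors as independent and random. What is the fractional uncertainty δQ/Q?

Let u = q − p = 803. δu = √(δq² + δp²) = √(196 + 0.0625) = 14.0, so δu/u = 0.0174.
Q is then a monomial in u, z, c:
δQ/Q = √((δu/u)² + (3·δz/z)² + (½·δc/c)²) = √(0.000304 + 0.00397 + 0.00123) = 0.0742

0.0742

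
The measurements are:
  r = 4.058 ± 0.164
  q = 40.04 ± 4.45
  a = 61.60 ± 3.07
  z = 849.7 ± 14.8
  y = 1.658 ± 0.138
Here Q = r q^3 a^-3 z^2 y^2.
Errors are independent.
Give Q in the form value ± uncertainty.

(2.212 ± 0.896) × 10^6

Q is a product of powers, so relative uncertainties combine in quadrature:
  (1·δr/r)² = (1×0.0404)² = 0.00163;  (3·δq/q)² = (3×0.111)² = 0.111;  (-3·δa/a)² = (-3×0.0498)² = 0.0224;  (2·δz/z)² = (2×0.0174)² = 0.00121;  (2·δy/y)² = (2×0.0832)² = 0.0277
δQ/Q = √(0.164) = 0.405
Q = 2.212e+06, so δQ = 0.405 × 2.212e+06 = 8.96e+05.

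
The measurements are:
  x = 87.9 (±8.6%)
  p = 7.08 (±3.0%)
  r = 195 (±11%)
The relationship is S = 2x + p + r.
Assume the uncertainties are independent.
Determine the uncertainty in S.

Each term contributes (cᵢ δxᵢ)² to (δS)²:
  (2·δx)² = 229;  (δp)² = 0.0451;  (δr)² = 460
δS = √(689) = 26.2

26.2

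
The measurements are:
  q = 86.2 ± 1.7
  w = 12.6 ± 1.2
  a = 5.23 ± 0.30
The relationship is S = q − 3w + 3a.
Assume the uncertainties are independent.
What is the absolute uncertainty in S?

4.08

Sums and differences: (δS)² = Σ (cᵢ δxᵢ)².
  (δq)² = 2.89;  (3·δw)² = 13.0;  (3·δa)² = 0.810
δS = √(16.7) = 4.08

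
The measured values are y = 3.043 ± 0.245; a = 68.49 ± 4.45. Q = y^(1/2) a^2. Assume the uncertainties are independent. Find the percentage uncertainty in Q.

Q is a product of powers, so relative uncertainties combine in quadrature:
  (½·δy/y)² = (0.5×0.0805)² = 0.00162;  (2·δa/a)² = (2×0.0650)² = 0.0169
δQ/Q = √(0.0185) = 0.136

13.6%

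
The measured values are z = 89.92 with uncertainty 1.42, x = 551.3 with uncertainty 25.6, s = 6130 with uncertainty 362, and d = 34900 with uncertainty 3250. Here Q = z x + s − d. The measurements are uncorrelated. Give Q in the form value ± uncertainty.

20800 ± 4070

Let p = z·x = 49570. δp/p = √((1·δz/z)² + (1·δx/x)²) = √(0.000249 + 0.00216) = 0.0490, so δp = 2430.
Q = p + s − d: δQ = √(δp² + δs² + δd²) = √(5.91e+06 + 1.31e+05 + 1.06e+07) = 4070
Q = 20800.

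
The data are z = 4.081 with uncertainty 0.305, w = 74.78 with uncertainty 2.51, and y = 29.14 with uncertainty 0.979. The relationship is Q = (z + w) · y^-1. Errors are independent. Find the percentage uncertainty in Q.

4.64%

Let u = z + w = 78.86. δu = √(δz² + δw²) = √(0.0930 + 6.30) = 2.53, so δu/u = 0.0321.
Q is then a monomial in u, y:
δQ/Q = √((δu/u)² + (-1·δy/y)²) = √(0.00103 + 0.00113) = 0.0464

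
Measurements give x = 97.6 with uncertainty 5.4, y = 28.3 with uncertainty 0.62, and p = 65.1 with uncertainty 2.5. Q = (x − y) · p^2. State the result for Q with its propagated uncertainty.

Let u = x − y = 69.3. δu = √(δx² + δy²) = √(29.2 + 0.384) = 5.44, so δu/u = 0.0784.
Q is then a monomial in u, p:
δQ/Q = √((δu/u)² + (2·δp/p)²) = √(0.00615 + 0.00590) = 0.110
Q = 2.94e+05, so δQ = 0.110 × 2.94e+05 = 32200.

(2.94 ± 0.322) × 10^5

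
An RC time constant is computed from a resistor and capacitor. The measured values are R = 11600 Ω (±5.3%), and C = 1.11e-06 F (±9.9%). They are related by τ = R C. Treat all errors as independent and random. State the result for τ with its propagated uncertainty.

τ is a product of powers, so relative uncertainties combine in quadrature:
  (1·δR/R)² = (1×0.0530)² = 0.00281;  (1·δC/C)² = (1×0.0990)² = 0.00980
δτ/τ = √(0.0126) = 0.112
τ = 0.0129 s, so δτ = 0.112 × 0.0129 = 0.00145 s.

0.0129 ± 0.00145 s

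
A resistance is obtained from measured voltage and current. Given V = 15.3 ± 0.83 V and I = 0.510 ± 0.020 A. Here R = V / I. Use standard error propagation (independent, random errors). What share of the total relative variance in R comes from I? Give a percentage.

34.3%

(δR/R)² = (1·δV/V)² + (-1·δI/I)²
  V term: (1×0.0542)² = 0.00294
  I term: (-1×0.0392)² = 0.00154
Total = 0.00448. Share from I = 0.00154/0.00448 = 0.343.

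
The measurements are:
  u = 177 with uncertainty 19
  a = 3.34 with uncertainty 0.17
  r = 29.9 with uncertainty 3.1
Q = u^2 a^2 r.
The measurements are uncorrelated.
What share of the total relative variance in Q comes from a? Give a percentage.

15.4%

(δQ/Q)² = (2·δu/u)² + (2·δa/a)² + (1·δr/r)²
  u term: (2×0.107)² = 0.0461
  a term: (2×0.0509)² = 0.0104
  r term: (1×0.104)² = 0.0107
Total = 0.0672. Share from a = 0.0104/0.0672 = 0.154.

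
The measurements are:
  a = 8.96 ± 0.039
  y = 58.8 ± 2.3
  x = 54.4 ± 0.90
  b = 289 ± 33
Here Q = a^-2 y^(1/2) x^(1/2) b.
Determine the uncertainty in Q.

23.7

Q is a product of powers, so relative uncertainties combine in quadrature:
  (-2·δa/a)² = (-2×0.00435)² = 7.58e-05;  (½·δy/y)² = (0.5×0.0391)² = 0.000383;  (½·δx/x)² = (0.5×0.0165)² = 6.84e-05;  (1·δb/b)² = (1×0.114)² = 0.0130
δQ/Q = √(0.0136) = 0.116
Q = 204, so δQ = 0.116 × 204 = 23.7.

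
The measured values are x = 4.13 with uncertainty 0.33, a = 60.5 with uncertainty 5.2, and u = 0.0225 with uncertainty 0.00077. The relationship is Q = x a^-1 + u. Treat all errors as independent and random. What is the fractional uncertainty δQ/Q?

0.0887

Let p = x·a^-1 = 0.0683. δp/p = √((1·δx/x)² + (-1·δa/a)²) = √(0.00638 + 0.00739) = 0.117, so δp = 0.00801.
Q = p + u: δQ = √(δp² + δu²) = √(6.42e-05 + 5.93e-07) = 0.00805
Q = 0.0908, so δQ/Q = 0.00805/0.0908 = 0.0887.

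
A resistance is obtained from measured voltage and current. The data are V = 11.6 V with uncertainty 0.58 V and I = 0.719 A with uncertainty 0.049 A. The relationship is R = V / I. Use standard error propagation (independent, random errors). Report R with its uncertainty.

Relative error in a monomial: (δR/R)² = Σ (nᵢ · δxᵢ/xᵢ)².
  (1·δV/V)² = (1×0.0500)² = 0.00250;  (-1·δI/I)² = (-1×0.0682)² = 0.00464
δR/R = √(0.00714) = 0.0845
R = 16.1 Ω, so δR = 0.0845 × 16.1 = 1.36 Ω.

16.1 ± 1.36 Ω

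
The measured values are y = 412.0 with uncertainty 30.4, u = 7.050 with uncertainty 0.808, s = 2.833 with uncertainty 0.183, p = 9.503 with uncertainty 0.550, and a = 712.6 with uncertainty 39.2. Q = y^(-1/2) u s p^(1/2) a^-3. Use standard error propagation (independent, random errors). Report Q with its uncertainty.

(8.383 ± 1.81) × 10^-9

Since Q is a product/quotient, work with relative uncertainties:
  (−½·δy/y)² = (-0.5×0.0738)² = 0.00136;  (1·δu/u)² = (1×0.115)² = 0.0131;  (1·δs/s)² = (1×0.0646)² = 0.00417;  (½·δp/p)² = (0.5×0.0579)² = 0.000837;  (-3·δa/a)² = (-3×0.0550)² = 0.0272
δQ/Q = √(0.0467) = 0.216
Q = 8.383e-09, so δQ = 0.216 × 8.383e-09 = 1.81e-09.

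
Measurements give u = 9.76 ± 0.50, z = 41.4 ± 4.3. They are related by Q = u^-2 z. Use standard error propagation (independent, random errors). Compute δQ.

0.0634

Q is a product of powers, so relative uncertainties combine in quadrature:
  (-2·δu/u)² = (-2×0.0512)² = 0.0105;  (1·δz/z)² = (1×0.104)² = 0.0108
δQ/Q = √(0.0213) = 0.146
Q = 0.435, so δQ = 0.146 × 0.435 = 0.0634.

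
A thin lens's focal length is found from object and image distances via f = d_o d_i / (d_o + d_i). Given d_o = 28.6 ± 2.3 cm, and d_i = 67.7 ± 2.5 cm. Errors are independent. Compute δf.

∂f/∂d_o = (d_i/(d_o+d_i))² = 0.494;  ∂f/∂d_i = (d_o/(d_o+d_i))² = 0.0882
δf = √((∂f/∂d_o · δd_o)² + (∂f/∂d_i · δd_i)²) = √(1.29 + 0.0486) = 1.16 cm

1.16 cm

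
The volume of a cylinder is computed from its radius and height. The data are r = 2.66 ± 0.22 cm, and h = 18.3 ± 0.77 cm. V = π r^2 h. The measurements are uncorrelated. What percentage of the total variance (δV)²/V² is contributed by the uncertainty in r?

(δV/V)² = (2·δr/r)² + (1·δh/h)²
  r term: (2×0.0827)² = 0.0274
  h term: (1×0.0421)² = 0.00177
Total = 0.0291. Share from r = 0.0274/0.0291 = 0.939.

93.9%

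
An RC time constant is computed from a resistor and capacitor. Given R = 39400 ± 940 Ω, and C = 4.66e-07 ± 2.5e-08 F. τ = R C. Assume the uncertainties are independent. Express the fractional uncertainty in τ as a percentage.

Products/powers → add relative errors in quadrature, weighted by exponent:
  (1·δR/R)² = (1×0.0239)² = 0.000569;  (1·δC/C)² = (1×0.0536)² = 0.00288
δτ/τ = √(0.00345) = 0.0587

5.87%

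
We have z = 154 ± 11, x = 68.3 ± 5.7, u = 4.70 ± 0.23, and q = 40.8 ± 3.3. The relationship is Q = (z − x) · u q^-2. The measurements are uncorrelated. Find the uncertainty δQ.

0.0538

Let w = z − x = 85.7. δw = √(δz² + δx²) = √(121 + 32.5) = 12.4, so δw/w = 0.145.
Q is then a monomial in w, u, q:
δQ/Q = √((δw/w)² + (1·δu/u)² + (-2·δq/q)²) = √(0.0209 + 0.00239 + 0.0262) = 0.222
Q = 0.242, so δQ = 0.222 × 0.242 = 0.0538.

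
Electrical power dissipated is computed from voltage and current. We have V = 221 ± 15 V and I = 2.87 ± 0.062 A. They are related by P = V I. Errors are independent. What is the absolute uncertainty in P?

For a monomial P ∝ V, I, fractional errors add in quadrature:
  (1·δV/V)² = (1×0.0679)² = 0.00461;  (1·δI/I)² = (1×0.0216)² = 0.000467
δP/P = √(0.00507) = 0.0712
P = 634 W, so δP = 0.0712 × 634 = 45.2 W.

45.2 W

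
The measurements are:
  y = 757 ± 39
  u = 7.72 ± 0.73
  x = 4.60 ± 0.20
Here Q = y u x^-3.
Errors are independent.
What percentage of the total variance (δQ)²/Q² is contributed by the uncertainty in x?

59.5%

(δQ/Q)² = (1·δy/y)² + (1·δu/u)² + (-3·δx/x)²
  y term: (1×0.0515)² = 0.00265
  u term: (1×0.0946)² = 0.00894
  x term: (-3×0.0435)² = 0.0170
Total = 0.0286. Share from x = 0.0170/0.0286 = 0.595.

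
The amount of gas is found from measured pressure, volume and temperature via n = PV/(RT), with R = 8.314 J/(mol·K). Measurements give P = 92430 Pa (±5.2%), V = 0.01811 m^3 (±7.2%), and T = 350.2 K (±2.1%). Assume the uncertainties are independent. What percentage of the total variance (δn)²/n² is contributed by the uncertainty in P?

(δn/n)² = (1·δP/P)² + (1·δV/V)² + (-1·δT/T)²
  P term: (1×0.0520)² = 0.00270
  V term: (1×0.0720)² = 0.00518
  T term: (-1×0.0210)² = 0.000441
Total = 0.00833. Share from P = 0.00270/0.00833 = 0.325.

32.5%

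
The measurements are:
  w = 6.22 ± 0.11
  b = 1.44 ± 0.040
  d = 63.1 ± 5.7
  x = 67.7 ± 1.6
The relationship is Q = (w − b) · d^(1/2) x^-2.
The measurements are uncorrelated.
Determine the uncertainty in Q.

0.000578

Let u = w − b = 4.78. δu = √(δw² + δb²) = √(0.0121 + 0.00160) = 0.117, so δu/u = 0.0245.
Q is then a monomial in u, d, x:
δQ/Q = √((δu/u)² + (½·δd/d)² + (-2·δx/x)²) = √(0.000600 + 0.00204 + 0.00223) = 0.0698
Q = 0.00828, so δQ = 0.0698 × 0.00828 = 0.000578.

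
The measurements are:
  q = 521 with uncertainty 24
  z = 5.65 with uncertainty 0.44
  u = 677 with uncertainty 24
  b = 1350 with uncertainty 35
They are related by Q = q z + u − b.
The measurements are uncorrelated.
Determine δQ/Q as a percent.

11.9%

Let p = q·z = 2940. δp/p = √((1·δq/q)² + (1·δz/z)²) = √(0.00212 + 0.00606) = 0.0905, so δp = 266.
Q = p + u − b: δQ = √(δp² + δu² + δb²) = √(70900 + 576 + 1220) = 270
Q = 2270, so δQ/Q = 270/2270 = 0.119.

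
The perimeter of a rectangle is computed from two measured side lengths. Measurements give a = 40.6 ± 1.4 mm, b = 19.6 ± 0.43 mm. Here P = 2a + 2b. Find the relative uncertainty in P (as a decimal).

Each term contributes (cᵢ δxᵢ)² to (δP)²:
  (2·δa)² = 7.84;  (2·δb)² = 0.740
δP = √(8.58) = 2.93 mm
P = 120 mm, so δP/P = 2.93/120 = 0.0243.

0.0243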